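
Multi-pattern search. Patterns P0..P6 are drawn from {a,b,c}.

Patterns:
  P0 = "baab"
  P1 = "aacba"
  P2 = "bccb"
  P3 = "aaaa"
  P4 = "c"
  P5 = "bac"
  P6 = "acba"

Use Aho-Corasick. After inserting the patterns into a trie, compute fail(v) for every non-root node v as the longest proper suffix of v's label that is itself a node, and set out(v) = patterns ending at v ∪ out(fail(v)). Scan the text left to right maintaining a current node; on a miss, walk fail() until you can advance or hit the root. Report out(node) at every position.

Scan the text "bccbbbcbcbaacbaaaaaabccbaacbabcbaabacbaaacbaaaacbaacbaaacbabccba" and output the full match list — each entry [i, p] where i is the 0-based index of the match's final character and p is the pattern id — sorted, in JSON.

Build:
Trie nodes:
  n0 'ε': a→5 b→1 c→15
  n1 'b': a→2 c→10
  n2 'ba': a→3 c→16
  n3 'baa': b→4
  n4 'baab': ·  [P0 ends]
  n5 'a': a→6 c→17
  n6 'aa': a→13 c→7
  n7 'aac': b→8
  n8 'aacb': a→9
  n9 'aacba': ·  [P1 ends]
  n10 'bc': c→11
  n11 'bcc': b→12
  n12 'bccb': ·  [P2 ends]
  n13 'aaa': a→14
  n14 'aaaa': ·  [P3 ends]
  n15 'c': ·  [P4 ends]
  n16 'bac': ·  [P5 ends]
  n17 'ac': b→18
  n18 'acb': a→19
  n19 'acba': ·  [P6 ends]

Failure links (BFS by depth):
  n1('b'): parent n0 fail=0; on 'b' 0 → fail=0;  out ∅∪∅=∅
  n5('a'): parent n0 fail=0; on 'a' 0 → fail=0;  out ∅∪∅=∅
  n15('c'): parent n0 fail=0; on 'c' 0 → fail=0;  out {4}∪∅={4}
  n2('ba'): parent n1 fail=0; on 'a' 0 → fail=5;  out ∅∪∅=∅
  n6('aa'): parent n5 fail=0; on 'a' 0 → fail=5;  out ∅∪∅=∅
  n10('bc'): parent n1 fail=0; on 'c' 0 → fail=15;  out ∅∪{4}={4}
  n17('ac'): parent n5 fail=0; on 'c' 0 → fail=15;  out ∅∪{4}={4}
  n3('baa'): parent n2 fail=5; on 'a' 5 → fail=6;  out ∅∪∅=∅
  n7('aac'): parent n6 fail=5; on 'c' 5 → fail=17;  out ∅∪{4}={4}
  n11('bcc'): parent n10 fail=15; on 'c' 15→0 → fail=15;  out ∅∪{4}={4}
  n13('aaa'): parent n6 fail=5; on 'a' 5 → fail=6;  out ∅∪∅=∅
  n16('bac'): parent n2 fail=5; on 'c' 5 → fail=17;  out {5}∪{4}={4,5}
  n18('acb'): parent n17 fail=15; on 'b' 15→0 → fail=1;  out ∅∪∅=∅
  n4('baab'): parent n3 fail=6; on 'b' 6→5→0 → fail=1;  out {0}∪∅={0}
  n8('aacb'): parent n7 fail=17; on 'b' 17 → fail=18;  out ∅∪∅=∅
  n12('bccb'): parent n11 fail=15; on 'b' 15→0 → fail=1;  out {2}∪∅={2}
  n14('aaaa'): parent n13 fail=6; on 'a' 6 → fail=13;  out {3}∪∅={3}
  n19('acba'): parent n18 fail=1; on 'a' 1 → fail=2;  out {6}∪∅={6}
  n9('aacba'): parent n8 fail=18; on 'a' 18 → fail=19;  out {1}∪{6}={1,6}

Text stream:
[0] read 'b'  n0⇒n1
[1] read 'c'  n1⇒n10  → match P4@[1:1]
[2] read 'c'  n10⇒n11  → match P4@[2:2]
[3] read 'b'  n11⇒n12  → match P2@[0:3]
[4] read 'b'  n12⇒n1 (fail-walked)
[5] read 'b'  n1⇒n1 (fail-walked)
[6] read 'c'  n1⇒n10  → match P4@[6:6]
[7] read 'b'  n10⇒n1 (fail-walked)
[8] read 'c'  n1⇒n10  → match P4@[8:8]
[9] read 'b'  n10⇒n1 (fail-walked)
[10] read 'a'  n1⇒n2
[11] read 'a'  n2⇒n3
[12] read 'c'  n3⇒n7 (fail-walked)  → match P4@[12:12]
[13] read 'b'  n7⇒n8
[14] read 'a'  n8⇒n9  → match P1@[10:14],P6@[11:14]
[15] read 'a'  n9⇒n3 (fail-walked)
[16] read 'a'  n3⇒n13 (fail-walked)
[17] read 'a'  n13⇒n14  → match P3@[14:17]
[18] read 'a'  n14⇒n14 (fail-walked)  → match P3@[15:18]
[19] read 'a'  n14⇒n14 (fail-walked)  → match P3@[16:19]
[20] read 'b'  n14⇒n1 (fail-walked)
[21] read 'c'  n1⇒n10  → match P4@[21:21]
[22] read 'c'  n10⇒n11  → match P4@[22:22]
[23] read 'b'  n11⇒n12  → match P2@[20:23]
[24] read 'a'  n12⇒n2 (fail-walked)
[25] read 'a'  n2⇒n3
[26] read 'c'  n3⇒n7 (fail-walked)  → match P4@[26:26]
[27] read 'b'  n7⇒n8
[28] read 'a'  n8⇒n9  → match P1@[24:28],P6@[25:28]
[29] read 'b'  n9⇒n1 (fail-walked)
[30] read 'c'  n1⇒n10  → match P4@[30:30]
[31] read 'b'  n10⇒n1 (fail-walked)
[32] read 'a'  n1⇒n2
[33] read 'a'  n2⇒n3
[34] read 'b'  n3⇒n4  → match P0@[31:34]
[35] read 'a'  n4⇒n2 (fail-walked)
[36] read 'c'  n2⇒n16  → match P4@[36:36],P5@[34:36]
[37] read 'b'  n16⇒n18 (fail-walked)
[38] read 'a'  n18⇒n19  → match P6@[35:38]
[39] read 'a'  n19⇒n3 (fail-walked)
[40] read 'a'  n3⇒n13 (fail-walked)
[41] read 'c'  n13⇒n7 (fail-walked)  → match P4@[41:41]
[42] read 'b'  n7⇒n8
[43] read 'a'  n8⇒n9  → match P1@[39:43],P6@[40:43]
[44] read 'a'  n9⇒n3 (fail-walked)
[45] read 'a'  n3⇒n13 (fail-walked)
[46] read 'a'  n13⇒n14  → match P3@[43:46]
[47] read 'c'  n14⇒n7 (fail-walked)  → match P4@[47:47]
[48] read 'b'  n7⇒n8
[49] read 'a'  n8⇒n9  → match P1@[45:49],P6@[46:49]
[50] read 'a'  n9⇒n3 (fail-walked)
[51] read 'c'  n3⇒n7 (fail-walked)  → match P4@[51:51]
[52] read 'b'  n7⇒n8
[53] read 'a'  n8⇒n9  → match P1@[49:53],P6@[50:53]
[54] read 'a'  n9⇒n3 (fail-walked)
[55] read 'a'  n3⇒n13 (fail-walked)
[56] read 'c'  n13⇒n7 (fail-walked)  → match P4@[56:56]
[57] read 'b'  n7⇒n8
[58] read 'a'  n8⇒n9  → match P1@[54:58],P6@[55:58]
[59] read 'b'  n9⇒n1 (fail-walked)
[60] read 'c'  n1⇒n10  → match P4@[60:60]
[61] read 'c'  n10⇒n11  → match P4@[61:61]
[62] read 'b'  n11⇒n12  → match P2@[59:62]
[63] read 'a'  n12⇒n2 (fail-walked)

Result: [[1,4],[2,4],[3,2],[6,4],[8,4],[12,4],[14,1],[14,6],[17,3],[18,3],[19,3],[21,4],[22,4],[23,2],[26,4],[28,1],[28,6],[30,4],[34,0],[36,4],[36,5],[38,6],[41,4],[43,1],[43,6],[46,3],[47,4],[49,1],[49,6],[51,4],[53,1],[53,6],[56,4],[58,1],[58,6],[60,4],[61,4],[62,2]]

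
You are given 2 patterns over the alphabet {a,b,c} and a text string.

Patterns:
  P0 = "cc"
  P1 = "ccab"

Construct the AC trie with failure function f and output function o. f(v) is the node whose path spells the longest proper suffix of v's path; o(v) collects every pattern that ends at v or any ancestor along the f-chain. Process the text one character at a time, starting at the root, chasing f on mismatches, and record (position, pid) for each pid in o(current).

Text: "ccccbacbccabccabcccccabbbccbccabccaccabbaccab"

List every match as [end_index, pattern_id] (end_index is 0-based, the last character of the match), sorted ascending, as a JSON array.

Build:
Trie nodes:
  n0 'ε': c→1
  n1 'c': c→2
  n2 'cc': a→3  ←P0
  n3 'cca': b→4
  n4 'ccab': ·  ←P1

Failure links (BFS by depth):
  n1('c'): parent n0 fail=0; on 'c' 0 → fail=0;  out ∅∪∅=∅
  n2('cc'): parent n1 fail=0; on 'c' 0 → fail=1;  out {0}∪∅={0}
  n3('cca'): parent n2 fail=1; on 'a' 1→0 → fail=0;  out ∅∪∅=∅
  n4('ccab'): parent n3 fail=0; on 'b' 0 → fail=0;  out {1}∪∅={1}

Run:
i=0 'c': node 0→1
i=1 'c': node 1→2  ** P0@[0:1]
i=2 'c': node 2→2 (fail-walked)  ** P0@[1:2]
i=3 'c': node 2→2 (fail-walked)  ** P0@[2:3]
i=4 'b': node 2→0 (fail-walked)
i=5 'a': node 0→0
i=6 'c': node 0→1
i=7 'b': node 1→0 (fail-walked)
i=8 'c': node 0→1
i=9 'c': node 1→2  ** P0@[8:9]
i=10 'a': node 2→3
i=11 'b': node 3→4  ** P1@[8:11]
i=12 'c': node 4→1 (fail-walked)
i=13 'c': node 1→2  ** P0@[12:13]
i=14 'a': node 2→3
i=15 'b': node 3→4  ** P1@[12:15]
i=16 'c': node 4→1 (fail-walked)
i=17 'c': node 1→2  ** P0@[16:17]
i=18 'c': node 2→2 (fail-walked)  ** P0@[17:18]
i=19 'c': node 2→2 (fail-walked)  ** P0@[18:19]
i=20 'c': node 2→2 (fail-walked)  ** P0@[19:20]
i=21 'a': node 2→3
i=22 'b': node 3→4  ** P1@[19:22]
i=23 'b': node 4→0 (fail-walked)
i=24 'b': node 0→0
i=25 'c': node 0→1
i=26 'c': node 1→2  ** P0@[25:26]
i=27 'b': node 2→0 (fail-walked)
i=28 'c': node 0→1
i=29 'c': node 1→2  ** P0@[28:29]
i=30 'a': node 2→3
i=31 'b': node 3→4  ** P1@[28:31]
i=32 'c': node 4→1 (fail-walked)
i=33 'c': node 1→2  ** P0@[32:33]
i=34 'a': node 2→3
i=35 'c': node 3→1 (fail-walked)
i=36 'c': node 1→2  ** P0@[35:36]
i=37 'a': node 2→3
i=38 'b': node 3→4  ** P1@[35:38]
i=39 'b': node 4→0 (fail-walked)
i=40 'a': node 0→0
i=41 'c': node 0→1
i=42 'c': node 1→2  ** P0@[41:42]
i=43 'a': node 2→3
i=44 'b': node 3→4  ** P1@[41:44]

Matches: [[1,0],[2,0],[3,0],[9,0],[11,1],[13,0],[15,1],[17,0],[18,0],[19,0],[20,0],[22,1],[26,0],[29,0],[31,1],[33,0],[36,0],[38,1],[42,0],[44,1]]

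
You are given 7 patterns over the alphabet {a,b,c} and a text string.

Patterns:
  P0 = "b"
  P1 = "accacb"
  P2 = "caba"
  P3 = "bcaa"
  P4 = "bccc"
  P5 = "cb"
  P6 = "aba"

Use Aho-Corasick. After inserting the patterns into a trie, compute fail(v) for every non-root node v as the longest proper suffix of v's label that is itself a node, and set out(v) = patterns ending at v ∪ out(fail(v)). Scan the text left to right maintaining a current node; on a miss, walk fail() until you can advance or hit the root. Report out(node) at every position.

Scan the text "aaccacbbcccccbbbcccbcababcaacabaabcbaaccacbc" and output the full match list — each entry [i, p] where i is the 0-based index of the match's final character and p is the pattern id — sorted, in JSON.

Build automaton:
Trie nodes:
  0='ε' goto a→2 b→1 c→8
  1='b' goto c→12  ←P0
  2='a' goto b→18 c→3
  3='ac' goto c→4
  4='acc' goto a→5
  5='acca' goto c→6
  6='accac' goto b→7
  7='accacb' goto ·  ←P1
  8='c' goto a→9 b→17
  9='ca' goto b→10
  10='cab' goto a→11
  11='caba' goto ·  ←P2
  12='bc' goto a→13 c→15
  13='bca' goto a→14
  14='bcaa' goto ·  ←P3
  15='bcc' goto c→16
  16='bccc' goto ·  ←P4
  17='cb' goto ·  ←P5
  18='ab' goto a→19
  19='aba' goto ·  ←P6

BFS fail/out derivation:
  n1('b'): parent n0 fail=0; on 'b' 0 → fail=0;  out {0}∪∅={0}
  n2('a'): parent n0 fail=0; on 'a' 0 → fail=0;  out ∅∪∅=∅
  n8('c'): parent n0 fail=0; on 'c' 0 → fail=0;  out ∅∪∅=∅
  n3('ac'): parent n2 fail=0; on 'c' 0 → fail=8;  out ∅∪∅=∅
  n9('ca'): parent n8 fail=0; on 'a' 0 → fail=2;  out ∅∪∅=∅
  n12('bc'): parent n1 fail=0; on 'c' 0 → fail=8;  out ∅∪∅=∅
  n17('cb'): parent n8 fail=0; on 'b' 0 → fail=1;  out {5}∪{0}={0,5}
  n18('ab'): parent n2 fail=0; on 'b' 0 → fail=1;  out ∅∪{0}={0}
  n4('acc'): parent n3 fail=8; on 'c' 8→0 → fail=8;  out ∅∪∅=∅
  n10('cab'): parent n9 fail=2; on 'b' 2 → fail=18;  out ∅∪{0}={0}
  n13('bca'): parent n12 fail=8; on 'a' 8 → fail=9;  out ∅∪∅=∅
  n15('bcc'): parent n12 fail=8; on 'c' 8→0 → fail=8;  out ∅∪∅=∅
  n19('aba'): parent n18 fail=1; on 'a' 1→0 → fail=2;  out {6}∪∅={6}
  n5('acca'): parent n4 fail=8; on 'a' 8 → fail=9;  out ∅∪∅=∅
  n11('caba'): parent n10 fail=18; on 'a' 18 → fail=19;  out {2}∪{6}={2,6}
  n14('bcaa'): parent n13 fail=9; on 'a' 9→2→0 → fail=2;  out {3}∪∅={3}
  n16('bccc'): parent n15 fail=8; on 'c' 8→0 → fail=8;  out {4}∪∅={4}
  n6('accac'): parent n5 fail=9; on 'c' 9→2 → fail=3;  out ∅∪∅=∅
  n7('accacb'): parent n6 fail=3; on 'b' 3→8 → fail=17;  out {1}∪{0,5}={0,1,5}

Text stream:
pos 0 'a': at 2
pos 1 'a': at 2 (via fail)
pos 2 'c': at 3
pos 3 'c': at 4
pos 4 'a': at 5
pos 5 'c': at 6
pos 6 'b': at 7  → match P0@[6:6],P1@[1:6],P5@[5:6]
pos 7 'b': at 1 (via fail)  → match P0@[7:7]
pos 8 'c': at 12
pos 9 'c': at 15
pos 10 'c': at 16  → match P4@[7:10]
pos 11 'c': at 8 (via fail)
pos 12 'c': at 8 (via fail)
pos 13 'b': at 17  → match P0@[13:13],P5@[12:13]
pos 14 'b': at 1 (via fail)  → match P0@[14:14]
pos 15 'b': at 1 (via fail)  → match P0@[15:15]
pos 16 'c': at 12
pos 17 'c': at 15
pos 18 'c': at 16  → match P4@[15:18]
pos 19 'b': at 17 (via fail)  → match P0@[19:19],P5@[18:19]
pos 20 'c': at 12 (via fail)
pos 21 'a': at 13
pos 22 'b': at 10 (via fail)  → match P0@[22:22]
pos 23 'a': at 11  → match P2@[20:23],P6@[21:23]
pos 24 'b': at 18 (via fail)  → match P0@[24:24]
pos 25 'c': at 12 (via fail)
pos 26 'a': at 13
pos 27 'a': at 14  → match P3@[24:27]
pos 28 'c': at 3 (via fail)
pos 29 'a': at 9 (via fail)
pos 30 'b': at 10  → match P0@[30:30]
pos 31 'a': at 11  → match P2@[28:31],P6@[29:31]
pos 32 'a': at 2 (via fail)
pos 33 'b': at 18  → match P0@[33:33]
pos 34 'c': at 12 (via fail)
pos 35 'b': at 17 (via fail)  → match P0@[35:35],P5@[34:35]
pos 36 'a': at 2 (via fail)
pos 37 'a': at 2 (via fail)
pos 38 'c': at 3
pos 39 'c': at 4
pos 40 'a': at 5
pos 41 'c': at 6
pos 42 'b': at 7  → match P0@[42:42],P1@[37:42],P5@[41:42]
pos 43 'c': at 12 (via fail)

Result: [[6,0],[6,1],[6,5],[7,0],[10,4],[13,0],[13,5],[14,0],[15,0],[18,4],[19,0],[19,5],[22,0],[23,2],[23,6],[24,0],[27,3],[30,0],[31,2],[31,6],[33,0],[35,0],[35,5],[42,0],[42,1],[42,5]]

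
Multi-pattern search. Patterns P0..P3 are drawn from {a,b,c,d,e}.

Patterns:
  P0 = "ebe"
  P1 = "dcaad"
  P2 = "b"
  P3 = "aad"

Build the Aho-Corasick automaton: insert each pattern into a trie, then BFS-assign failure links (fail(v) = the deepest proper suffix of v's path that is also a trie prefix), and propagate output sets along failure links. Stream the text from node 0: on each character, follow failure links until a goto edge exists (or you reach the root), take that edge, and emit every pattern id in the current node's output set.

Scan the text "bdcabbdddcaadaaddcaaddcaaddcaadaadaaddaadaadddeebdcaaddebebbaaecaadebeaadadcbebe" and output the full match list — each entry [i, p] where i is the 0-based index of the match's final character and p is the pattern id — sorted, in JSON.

Build:
Trie (insert patterns):
  n0 'ε': a→10 b→9 d→4 e→1
  n1 'e': b→2
  n2 'eb': e→3
  n3 'ebe': ·  [P0 ends]
  n4 'd': c→5
  n5 'dc': a→6
  n6 'dca': a→7
  n7 'dcaa': d→8
  n8 'dcaad': ·  [P1 ends]
  n9 'b': ·  [P2 ends]
  n10 'a': a→11
  n11 'aa': d→12
  n12 'aad': ·  [P3 ends]

Failure links (BFS by depth):
  fail(1) 'e': from fail(0)=0 chase 'e': 0 ⇒ 0;  out=∅∪out(0)=∅
  fail(4) 'd': from fail(0)=0 chase 'd': 0 ⇒ 0;  out=∅∪out(0)=∅
  fail(9) 'b': from fail(0)=0 chase 'b': 0 ⇒ 0;  out={2}∪out(0)={2}
  fail(10) 'a': from fail(0)=0 chase 'a': 0 ⇒ 0;  out=∅∪out(0)=∅
  fail(2) 'eb': from fail(1)=0 chase 'b': 0 ⇒ 9;  out=∅∪out(9)={2}
  fail(5) 'dc': from fail(4)=0 chase 'c': 0 ⇒ 0;  out=∅∪out(0)=∅
  fail(11) 'aa': from fail(10)=0 chase 'a': 0 ⇒ 10;  out=∅∪out(10)=∅
  fail(3) 'ebe': from fail(2)=9 chase 'e': 9→0 ⇒ 1;  out={0}∪out(1)={0}
  fail(6) 'dca': from fail(5)=0 chase 'a': 0 ⇒ 10;  out=∅∪out(10)=∅
  fail(12) 'aad': from fail(11)=10 chase 'd': 10→0 ⇒ 4;  out={3}∪out(4)={3}
  fail(7) 'dcaa': from fail(6)=10 chase 'a': 10 ⇒ 11;  out=∅∪out(11)=∅
  fail(8) 'dcaad': from fail(7)=11 chase 'd': 11 ⇒ 12;  out={1}∪out(12)={1,3}

Run:
i=0 'b': node 0→9  emit P2@[0:0]
i=1 'd': node 9→4 ·f
i=2 'c': node 4→5
i=3 'a': node 5→6
i=4 'b': node 6→9 ·f  emit P2@[4:4]
i=5 'b': node 9→9 ·f  emit P2@[5:5]
i=6 'd': node 9→4 ·f
i=7 'd': node 4→4 ·f
i=8 'd': node 4→4 ·f
i=9 'c': node 4→5
i=10 'a': node 5→6
i=11 'a': node 6→7
i=12 'd': node 7→8  emit P1@[8:12],P3@[10:12]
i=13 'a': node 8→10 ·f
i=14 'a': node 10→11
i=15 'd': node 11→12  emit P3@[13:15]
i=16 'd': node 12→4 ·f
i=17 'c': node 4→5
i=18 'a': node 5→6
i=19 'a': node 6→7
i=20 'd': node 7→8  emit P1@[16:20],P3@[18:20]
i=21 'd': node 8→4 ·f
i=22 'c': node 4→5
i=23 'a': node 5→6
i=24 'a': node 6→7
i=25 'd': node 7→8  emit P1@[21:25],P3@[23:25]
i=26 'd': node 8→4 ·f
i=27 'c': node 4→5
i=28 'a': node 5→6
i=29 'a': node 6→7
i=30 'd': node 7→8  emit P1@[26:30],P3@[28:30]
i=31 'a': node 8→10 ·f
i=32 'a': node 10→11
i=33 'd': node 11→12  emit P3@[31:33]
i=34 'a': node 12→10 ·f
i=35 'a': node 10→11
i=36 'd': node 11→12  emit P3@[34:36]
i=37 'd': node 12→4 ·f
i=38 'a': node 4→10 ·f
i=39 'a': node 10→11
i=40 'd': node 11→12  emit P3@[38:40]
i=41 'a': node 12→10 ·f
i=42 'a': node 10→11
i=43 'd': node 11→12  emit P3@[41:43]
i=44 'd': node 12→4 ·f
i=45 'd': node 4→4 ·f
i=46 'e': node 4→1 ·f
i=47 'e': node 1→1 ·f
i=48 'b': node 1→2  emit P2@[48:48]
i=49 'd': node 2→4 ·f
i=50 'c': node 4→5
i=51 'a': node 5→6
i=52 'a': node 6→7
i=53 'd': node 7→8  emit P1@[49:53],P3@[51:53]
i=54 'd': node 8→4 ·f
i=55 'e': node 4→1 ·f
i=56 'b': node 1→2  emit P2@[56:56]
i=57 'e': node 2→3  emit P0@[55:57]
i=58 'b': node 3→2 ·f  emit P2@[58:58]
i=59 'b': node 2→9 ·f  emit P2@[59:59]
i=60 'a': node 9→10 ·f
i=61 'a': node 10→11
i=62 'e': node 11→1 ·f
i=63 'c': node 1→0 ·f
i=64 'a': node 0→10
i=65 'a': node 10→11
i=66 'd': node 11→12  emit P3@[64:66]
i=67 'e': node 12→1 ·f
i=68 'b': node 1→2  emit P2@[68:68]
i=69 'e': node 2→3  emit P0@[67:69]
i=70 'a': node 3→10 ·f
i=71 'a': node 10→11
i=72 'd': node 11→12  emit P3@[70:72]
i=73 'a': node 12→10 ·f
i=74 'd': node 10→4 ·f
i=75 'c': node 4→5
i=76 'b': node 5→9 ·f  emit P2@[76:76]
i=77 'e': node 9→1 ·f
i=78 'b': node 1→2  emit P2@[78:78]
i=79 'e': node 2→3  emit P0@[77:79]

All matches (sorted): [[0,2],[4,2],[5,2],[12,1],[12,3],[15,3],[20,1],[20,3],[25,1],[25,3],[30,1],[30,3],[33,3],[36,3],[40,3],[43,3],[48,2],[53,1],[53,3],[56,2],[57,0],[58,2],[59,2],[66,3],[68,2],[69,0],[72,3],[76,2],[78,2],[79,0]]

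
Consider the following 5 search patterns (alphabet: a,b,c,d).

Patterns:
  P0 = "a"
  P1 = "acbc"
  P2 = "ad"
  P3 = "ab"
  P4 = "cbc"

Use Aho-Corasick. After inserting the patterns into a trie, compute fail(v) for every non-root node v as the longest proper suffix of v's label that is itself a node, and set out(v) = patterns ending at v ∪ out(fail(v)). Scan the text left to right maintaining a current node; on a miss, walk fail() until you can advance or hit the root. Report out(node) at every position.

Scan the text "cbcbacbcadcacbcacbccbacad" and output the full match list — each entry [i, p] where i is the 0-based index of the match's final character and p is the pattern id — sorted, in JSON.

Build:
Trie (insert patterns):
  n0 'ε': a→1 c→7
  n1 'a': b→6 c→2 d→5  [P0 ends]
  n2 'ac': b→3
  n3 'acb': c→4
  n4 'acbc': ·  [P1 ends]
  n5 'ad': ·  [P2 ends]
  n6 'ab': ·  [P3 ends]
  n7 'c': b→8
  n8 'cb': c→9
  n9 'cbc': ·  [P4 ends]

Failure links (BFS by depth):
  fail(1) 'a': from fail(0)=0 chase 'a': 0 ⇒ 0;  out={0}∪out(0)={0}
  fail(7) 'c': from fail(0)=0 chase 'c': 0 ⇒ 0;  out=∅∪out(0)=∅
  fail(2) 'ac': from fail(1)=0 chase 'c': 0 ⇒ 7;  out=∅∪out(7)=∅
  fail(5) 'ad': from fail(1)=0 chase 'd': 0 ⇒ 0;  out={2}∪out(0)={2}
  fail(6) 'ab': from fail(1)=0 chase 'b': 0 ⇒ 0;  out={3}∪out(0)={3}
  fail(8) 'cb': from fail(7)=0 chase 'b': 0 ⇒ 0;  out=∅∪out(0)=∅
  fail(3) 'acb': from fail(2)=7 chase 'b': 7 ⇒ 8;  out=∅∪out(8)=∅
  fail(9) 'cbc': from fail(8)=0 chase 'c': 0 ⇒ 7;  out={4}∪out(7)={4}
  fail(4) 'acbc': from fail(3)=8 chase 'c': 8 ⇒ 9;  out={1}∪out(9)={1,4}

Scan:
pos 0 'c': at 7
pos 1 'b': at 8
pos 2 'c': at 9  ** P4@[0:2]
pos 3 'b': at 8 ·f
pos 4 'a': at 1 ·f  ** P0@[4:4]
pos 5 'c': at 2
pos 6 'b': at 3
pos 7 'c': at 4  ** P1@[4:7],P4@[5:7]
pos 8 'a': at 1 ·f  ** P0@[8:8]
pos 9 'd': at 5  ** P2@[8:9]
pos 10 'c': at 7 ·f
pos 11 'a': at 1 ·f  ** P0@[11:11]
pos 12 'c': at 2
pos 13 'b': at 3
pos 14 'c': at 4  ** P1@[11:14],P4@[12:14]
pos 15 'a': at 1 ·f  ** P0@[15:15]
pos 16 'c': at 2
pos 17 'b': at 3
pos 18 'c': at 4  ** P1@[15:18],P4@[16:18]
pos 19 'c': at 7 ·f
pos 20 'b': at 8
pos 21 'a': at 1 ·f  ** P0@[21:21]
pos 22 'c': at 2
pos 23 'a': at 1 ·f  ** P0@[23:23]
pos 24 'd': at 5  ** P2@[23:24]

Result: [[2,4],[4,0],[7,1],[7,4],[8,0],[9,2],[11,0],[14,1],[14,4],[15,0],[18,1],[18,4],[21,0],[23,0],[24,2]]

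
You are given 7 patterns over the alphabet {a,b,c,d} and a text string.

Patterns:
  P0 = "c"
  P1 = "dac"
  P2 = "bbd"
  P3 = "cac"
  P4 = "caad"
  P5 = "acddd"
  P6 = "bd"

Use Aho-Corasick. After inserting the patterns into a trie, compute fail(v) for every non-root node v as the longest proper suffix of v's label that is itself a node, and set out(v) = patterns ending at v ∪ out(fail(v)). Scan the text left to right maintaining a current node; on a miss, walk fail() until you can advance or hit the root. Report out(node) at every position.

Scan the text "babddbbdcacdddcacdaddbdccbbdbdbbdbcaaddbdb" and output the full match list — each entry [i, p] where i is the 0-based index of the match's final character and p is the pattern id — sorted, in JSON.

Construct AC machine:
Trie nodes:
  n0 'ε': a→12 b→5 c→1 d→2
  n1 'c': a→8  ←P0
  n2 'd': a→3
  n3 'da': c→4
  n4 'dac': ·  ←P1
  n5 'b': b→6 d→17
  n6 'bb': d→7
  n7 'bbd': ·  ←P2
  n8 'ca': a→10 c→9
  n9 'cac': ·  ←P3
  n10 'caa': d→11
  n11 'caad': ·  ←P4
  n12 'a': c→13
  n13 'ac': d→14
  n14 'acd': d→15
  n15 'acdd': d→16
  n16 'acddd': ·  ←P5
  n17 'bd': ·  ←P6

Failure links (BFS by depth):
  fail(1) 'c': from fail(0)=0 chase 'c': 0 ⇒ 0;  out={0}∪out(0)={0}
  fail(2) 'd': from fail(0)=0 chase 'd': 0 ⇒ 0;  out=∅∪out(0)=∅
  fail(5) 'b': from fail(0)=0 chase 'b': 0 ⇒ 0;  out=∅∪out(0)=∅
  fail(12) 'a': from fail(0)=0 chase 'a': 0 ⇒ 0;  out=∅∪out(0)=∅
  fail(3) 'da': from fail(2)=0 chase 'a': 0 ⇒ 12;  out=∅∪out(12)=∅
  fail(6) 'bb': from fail(5)=0 chase 'b': 0 ⇒ 5;  out=∅∪out(5)=∅
  fail(8) 'ca': from fail(1)=0 chase 'a': 0 ⇒ 12;  out=∅∪out(12)=∅
  fail(13) 'ac': from fail(12)=0 chase 'c': 0 ⇒ 1;  out=∅∪out(1)={0}
  fail(17) 'bd': from fail(5)=0 chase 'd': 0 ⇒ 2;  out={6}∪out(2)={6}
  fail(4) 'dac': from fail(3)=12 chase 'c': 12 ⇒ 13;  out={1}∪out(13)={0,1}
  fail(7) 'bbd': from fail(6)=5 chase 'd': 5 ⇒ 17;  out={2}∪out(17)={2,6}
  fail(9) 'cac': from fail(8)=12 chase 'c': 12 ⇒ 13;  out={3}∪out(13)={0,3}
  fail(10) 'caa': from fail(8)=12 chase 'a': 12→0 ⇒ 12;  out=∅∪out(12)=∅
  fail(14) 'acd': from fail(13)=1 chase 'd': 1→0 ⇒ 2;  out=∅∪out(2)=∅
  fail(11) 'caad': from fail(10)=12 chase 'd': 12→0 ⇒ 2;  out={4}∪out(2)={4}
  fail(15) 'acdd': from fail(14)=2 chase 'd': 2→0 ⇒ 2;  out=∅∪out(2)=∅
  fail(16) 'acddd': from fail(15)=2 chase 'd': 2→0 ⇒ 2;  out={5}∪out(2)={5}

Run:
i=0 'b': node 0→5
i=1 'a': node 5→12 (fail-walked)
i=2 'b': node 12→5 (fail-walked)
i=3 'd': node 5→17  → match P6@[2:3]
i=4 'd': node 17→2 (fail-walked)
i=5 'b': node 2→5 (fail-walked)
i=6 'b': node 5→6
i=7 'd': node 6→7  → match P2@[5:7],P6@[6:7]
i=8 'c': node 7→1 (fail-walked)  → match P0@[8:8]
i=9 'a': node 1→8
i=10 'c': node 8→9  → match P0@[10:10],P3@[8:10]
i=11 'd': node 9→14 (fail-walked)
i=12 'd': node 14→15
i=13 'd': node 15→16  → match P5@[9:13]
i=14 'c': node 16→1 (fail-walked)  → match P0@[14:14]
i=15 'a': node 1→8
i=16 'c': node 8→9  → match P0@[16:16],P3@[14:16]
i=17 'd': node 9→14 (fail-walked)
i=18 'a': node 14→3 (fail-walked)
i=19 'd': node 3→2 (fail-walked)
i=20 'd': node 2→2 (fail-walked)
i=21 'b': node 2→5 (fail-walked)
i=22 'd': node 5→17  → match P6@[21:22]
i=23 'c': node 17→1 (fail-walked)  → match P0@[23:23]
i=24 'c': node 1→1 (fail-walked)  → match P0@[24:24]
i=25 'b': node 1→5 (fail-walked)
i=26 'b': node 5→6
i=27 'd': node 6→7  → match P2@[25:27],P6@[26:27]
i=28 'b': node 7→5 (fail-walked)
i=29 'd': node 5→17  → match P6@[28:29]
i=30 'b': node 17→5 (fail-walked)
i=31 'b': node 5→6
i=32 'd': node 6→7  → match P2@[30:32],P6@[31:32]
i=33 'b': node 7→5 (fail-walked)
i=34 'c': node 5→1 (fail-walked)  → match P0@[34:34]
i=35 'a': node 1→8
i=36 'a': node 8→10
i=37 'd': node 10→11  → match P4@[34:37]
i=38 'd': node 11→2 (fail-walked)
i=39 'b': node 2→5 (fail-walked)
i=40 'd': node 5→17  → match P6@[39:40]
i=41 'b': node 17→5 (fail-walked)

Matches: [[3,6],[7,2],[7,6],[8,0],[10,0],[10,3],[13,5],[14,0],[16,0],[16,3],[22,6],[23,0],[24,0],[27,2],[27,6],[29,6],[32,2],[32,6],[34,0],[37,4],[40,6]]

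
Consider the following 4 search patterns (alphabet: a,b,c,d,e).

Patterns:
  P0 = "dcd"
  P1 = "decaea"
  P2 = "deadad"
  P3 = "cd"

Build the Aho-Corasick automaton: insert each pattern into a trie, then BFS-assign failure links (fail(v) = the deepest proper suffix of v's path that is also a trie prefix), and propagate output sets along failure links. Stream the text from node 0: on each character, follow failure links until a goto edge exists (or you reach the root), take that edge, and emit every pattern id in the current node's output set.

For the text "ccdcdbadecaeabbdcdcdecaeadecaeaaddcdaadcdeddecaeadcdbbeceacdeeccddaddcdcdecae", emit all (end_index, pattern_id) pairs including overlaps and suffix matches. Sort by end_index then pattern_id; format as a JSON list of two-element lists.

Build automaton:
Trie (insert patterns):
  n0 'ε': c→13 d→1
  n1 'd': c→2 e→4
  n2 'dc': d→3
  n3 'dcd': ·  ←P0
  n4 'de': a→9 c→5
  n5 'dec': a→6
  n6 'deca': e→7
  n7 'decae': a→8
  n8 'decaea': ·  ←P1
  n9 'dea': d→10
  n10 'dead': a→11
  n11 'deada': d→12
  n12 'deadad': ·  ←P2
  n13 'c': d→14
  n14 'cd': ·  ←P3

Failure links (BFS by depth):
  n1('d'): parent n0 fail=0; on 'd' 0 → fail=0;  out ∅∪∅=∅
  n13('c'): parent n0 fail=0; on 'c' 0 → fail=0;  out ∅∪∅=∅
  n2('dc'): parent n1 fail=0; on 'c' 0 → fail=13;  out ∅∪∅=∅
  n4('de'): parent n1 fail=0; on 'e' 0 → fail=0;  out ∅∪∅=∅
  n14('cd'): parent n13 fail=0; on 'd' 0 → fail=1;  out {3}∪∅={3}
  n3('dcd'): parent n2 fail=13; on 'd' 13 → fail=14;  out {0}∪{3}={0,3}
  n5('dec'): parent n4 fail=0; on 'c' 0 → fail=13;  out ∅∪∅=∅
  n9('dea'): parent n4 fail=0; on 'a' 0 → fail=0;  out ∅∪∅=∅
  n6('deca'): parent n5 fail=13; on 'a' 13→0 → fail=0;  out ∅∪∅=∅
  n10('dead'): parent n9 fail=0; on 'd' 0 → fail=1;  out ∅∪∅=∅
  n7('decae'): parent n6 fail=0; on 'e' 0 → fail=0;  out ∅∪∅=∅
  n11('deada'): parent n10 fail=1; on 'a' 1→0 → fail=0;  out ∅∪∅=∅
  n8('decaea'): parent n7 fail=0; on 'a' 0 → fail=0;  out {1}∪∅={1}
  n12('deadad'): parent n11 fail=0; on 'd' 0 → fail=1;  out {2}∪∅={2}

Scan:
pos 0 'c': at 13
pos 1 'c': at 13 ·f
pos 2 'd': at 14  → match P3@[1:2]
pos 3 'c': at 2 ·f
pos 4 'd': at 3  → match P0@[2:4],P3@[3:4]
pos 5 'b': at 0 ·f
pos 6 'a': at 0
pos 7 'd': at 1
pos 8 'e': at 4
pos 9 'c': at 5
pos 10 'a': at 6
pos 11 'e': at 7
pos 12 'a': at 8  → match P1@[7:12]
pos 13 'b': at 0 ·f
pos 14 'b': at 0
pos 15 'd': at 1
pos 16 'c': at 2
pos 17 'd': at 3  → match P0@[15:17],P3@[16:17]
pos 18 'c': at 2 ·f
pos 19 'd': at 3  → match P0@[17:19],P3@[18:19]
pos 20 'e': at 4 ·f
pos 21 'c': at 5
pos 22 'a': at 6
pos 23 'e': at 7
pos 24 'a': at 8  → match P1@[19:24]
pos 25 'd': at 1 ·f
pos 26 'e': at 4
pos 27 'c': at 5
pos 28 'a': at 6
pos 29 'e': at 7
pos 30 'a': at 8  → match P1@[25:30]
pos 31 'a': at 0 ·f
pos 32 'd': at 1
pos 33 'd': at 1 ·f
pos 34 'c': at 2
pos 35 'd': at 3  → match P0@[33:35],P3@[34:35]
pos 36 'a': at 0 ·f
pos 37 'a': at 0
pos 38 'd': at 1
pos 39 'c': at 2
pos 40 'd': at 3  → match P0@[38:40],P3@[39:40]
pos 41 'e': at 4 ·f
pos 42 'd': at 1 ·f
pos 43 'd': at 1 ·f
pos 44 'e': at 4
pos 45 'c': at 5
pos 46 'a': at 6
pos 47 'e': at 7
pos 48 'a': at 8  → match P1@[43:48]
pos 49 'd': at 1 ·f
pos 50 'c': at 2
pos 51 'd': at 3  → match P0@[49:51],P3@[50:51]
pos 52 'b': at 0 ·f
pos 53 'b': at 0
pos 54 'e': at 0
pos 55 'c': at 13
pos 56 'e': at 0 ·f
pos 57 'a': at 0
pos 58 'c': at 13
pos 59 'd': at 14  → match P3@[58:59]
pos 60 'e': at 4 ·f
pos 61 'e': at 0 ·f
pos 62 'c': at 13
pos 63 'c': at 13 ·f
pos 64 'd': at 14  → match P3@[63:64]
pos 65 'd': at 1 ·f
pos 66 'a': at 0 ·f
pos 67 'd': at 1
pos 68 'd': at 1 ·f
pos 69 'c': at 2
pos 70 'd': at 3  → match P0@[68:70],P3@[69:70]
pos 71 'c': at 2 ·f
pos 72 'd': at 3  → match P0@[70:72],P3@[71:72]
pos 73 'e': at 4 ·f
pos 74 'c': at 5
pos 75 'a': at 6
pos 76 'e': at 7

All matches (sorted): [[2,3],[4,0],[4,3],[12,1],[17,0],[17,3],[19,0],[19,3],[24,1],[30,1],[35,0],[35,3],[40,0],[40,3],[48,1],[51,0],[51,3],[59,3],[64,3],[70,0],[70,3],[72,0],[72,3]]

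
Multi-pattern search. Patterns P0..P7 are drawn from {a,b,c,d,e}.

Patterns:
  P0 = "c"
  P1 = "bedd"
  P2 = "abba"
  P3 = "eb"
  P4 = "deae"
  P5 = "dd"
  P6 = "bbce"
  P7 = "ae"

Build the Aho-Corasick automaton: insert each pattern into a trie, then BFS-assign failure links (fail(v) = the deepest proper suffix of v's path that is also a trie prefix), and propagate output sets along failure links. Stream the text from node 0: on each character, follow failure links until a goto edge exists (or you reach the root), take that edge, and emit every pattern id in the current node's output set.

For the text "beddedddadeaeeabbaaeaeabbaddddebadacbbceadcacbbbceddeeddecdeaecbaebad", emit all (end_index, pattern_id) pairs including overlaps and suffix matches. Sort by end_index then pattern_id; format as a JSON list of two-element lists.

Build automaton:
Trie nodes:
  n0 'ε': a→6 b→2 c→1 d→12 e→10
  n1 'c': ·  [P0 ends]
  n2 'b': b→17 e→3
  n3 'be': d→4
  n4 'bed': d→5
  n5 'bedd': ·  [P1 ends]
  n6 'a': b→7 e→20
  n7 'ab': b→8
  n8 'abb': a→9
  n9 'abba': ·  [P2 ends]
  n10 'e': b→11
  n11 'eb': ·  [P3 ends]
  n12 'd': d→16 e→13
  n13 'de': a→14
  n14 'dea': e→15
  n15 'deae': ·  [P4 ends]
  n16 'dd': ·  [P5 ends]
  n17 'bb': c→18
  n18 'bbc': e→19
  n19 'bbce': ·  [P6 ends]
  n20 'ae': ·  [P7 ends]

Failure links (BFS by depth):
  fail(1) 'c': from fail(0)=0 chase 'c': 0 ⇒ 0;  out={0}∪out(0)={0}
  fail(2) 'b': from fail(0)=0 chase 'b': 0 ⇒ 0;  out=∅∪out(0)=∅
  fail(6) 'a': from fail(0)=0 chase 'a': 0 ⇒ 0;  out=∅∪out(0)=∅
  fail(10) 'e': from fail(0)=0 chase 'e': 0 ⇒ 0;  out=∅∪out(0)=∅
  fail(12) 'd': from fail(0)=0 chase 'd': 0 ⇒ 0;  out=∅∪out(0)=∅
  fail(3) 'be': from fail(2)=0 chase 'e': 0 ⇒ 10;  out=∅∪out(10)=∅
  fail(7) 'ab': from fail(6)=0 chase 'b': 0 ⇒ 2;  out=∅∪out(2)=∅
  fail(11) 'eb': from fail(10)=0 chase 'b': 0 ⇒ 2;  out={3}∪out(2)={3}
  fail(13) 'de': from fail(12)=0 chase 'e': 0 ⇒ 10;  out=∅∪out(10)=∅
  fail(16) 'dd': from fail(12)=0 chase 'd': 0 ⇒ 12;  out={5}∪out(12)={5}
  fail(17) 'bb': from fail(2)=0 chase 'b': 0 ⇒ 2;  out=∅∪out(2)=∅
  fail(20) 'ae': from fail(6)=0 chase 'e': 0 ⇒ 10;  out={7}∪out(10)={7}
  fail(4) 'bed': from fail(3)=10 chase 'd': 10→0 ⇒ 12;  out=∅∪out(12)=∅
  fail(8) 'abb': from fail(7)=2 chase 'b': 2 ⇒ 17;  out=∅∪out(17)=∅
  fail(14) 'dea': from fail(13)=10 chase 'a': 10→0 ⇒ 6;  out=∅∪out(6)=∅
  fail(18) 'bbc': from fail(17)=2 chase 'c': 2→0 ⇒ 1;  out=∅∪out(1)={0}
  fail(5) 'bedd': from fail(4)=12 chase 'd': 12 ⇒ 16;  out={1}∪out(16)={1,5}
  fail(9) 'abba': from fail(8)=17 chase 'a': 17→2→0 ⇒ 6;  out={2}∪out(6)={2}
  fail(15) 'deae': from fail(14)=6 chase 'e': 6 ⇒ 20;  out={4}∪out(20)={4,7}
  fail(19) 'bbce': from fail(18)=1 chase 'e': 1→0 ⇒ 10;  out={6}∪out(10)={6}

Text stream:
i=0 'b': node 0→2
i=1 'e': node 2→3
i=2 'd': node 3→4
i=3 'd': node 4→5  ** P1@[0:3],P5@[2:3]
i=4 'e': node 5→13 (via fail)
i=5 'd': node 13→12 (via fail)
i=6 'd': node 12→16  ** P5@[5:6]
i=7 'd': node 16→16 (via fail)  ** P5@[6:7]
i=8 'a': node 16→6 (via fail)
i=9 'd': node 6→12 (via fail)
i=10 'e': node 12→13
i=11 'a': node 13→14
i=12 'e': node 14→15  ** P4@[9:12],P7@[11:12]
i=13 'e': node 15→10 (via fail)
i=14 'a': node 10→6 (via fail)
i=15 'b': node 6→7
i=16 'b': node 7→8
i=17 'a': node 8→9  ** P2@[14:17]
i=18 'a': node 9→6 (via fail)
i=19 'e': node 6→20  ** P7@[18:19]
i=20 'a': node 20→6 (via fail)
i=21 'e': node 6→20  ** P7@[20:21]
i=22 'a': node 20→6 (via fail)
i=23 'b': node 6→7
i=24 'b': node 7→8
i=25 'a': node 8→9  ** P2@[22:25]
i=26 'd': node 9→12 (via fail)
i=27 'd': node 12→16  ** P5@[26:27]
i=28 'd': node 16→16 (via fail)  ** P5@[27:28]
i=29 'd': node 16→16 (via fail)  ** P5@[28:29]
i=30 'e': node 16→13 (via fail)
i=31 'b': node 13→11 (via fail)  ** P3@[30:31]
i=32 'a': node 11→6 (via fail)
i=33 'd': node 6→12 (via fail)
i=34 'a': node 12→6 (via fail)
i=35 'c': node 6→1 (via fail)  ** P0@[35:35]
i=36 'b': node 1→2 (via fail)
i=37 'b': node 2→17
i=38 'c': node 17→18  ** P0@[38:38]
i=39 'e': node 18→19  ** P6@[36:39]
i=40 'a': node 19→6 (via fail)
i=41 'd': node 6→12 (via fail)
i=42 'c': node 12→1 (via fail)  ** P0@[42:42]
i=43 'a': node 1→6 (via fail)
i=44 'c': node 6→1 (via fail)  ** P0@[44:44]
i=45 'b': node 1→2 (via fail)
i=46 'b': node 2→17
i=47 'b': node 17→17 (via fail)
i=48 'c': node 17→18  ** P0@[48:48]
i=49 'e': node 18→19  ** P6@[46:49]
i=50 'd': node 19→12 (via fail)
i=51 'd': node 12→16  ** P5@[50:51]
i=52 'e': node 16→13 (via fail)
i=53 'e': node 13→10 (via fail)
i=54 'd': node 10→12 (via fail)
i=55 'd': node 12→16  ** P5@[54:55]
i=56 'e': node 16→13 (via fail)
i=57 'c': node 13→1 (via fail)  ** P0@[57:57]
i=58 'd': node 1→12 (via fail)
i=59 'e': node 12→13
i=60 'a': node 13→14
i=61 'e': node 14→15  ** P4@[58:61],P7@[60:61]
i=62 'c': node 15→1 (via fail)  ** P0@[62:62]
i=63 'b': node 1→2 (via fail)
i=64 'a': node 2→6 (via fail)
i=65 'e': node 6→20  ** P7@[64:65]
i=66 'b': node 20→11 (via fail)  ** P3@[65:66]
i=67 'a': node 11→6 (via fail)
i=68 'd': node 6→12 (via fail)

Matches: [[3,1],[3,5],[6,5],[7,5],[12,4],[12,7],[17,2],[19,7],[21,7],[25,2],[27,5],[28,5],[29,5],[31,3],[35,0],[38,0],[39,6],[42,0],[44,0],[48,0],[49,6],[51,5],[55,5],[57,0],[61,4],[61,7],[62,0],[65,7],[66,3]]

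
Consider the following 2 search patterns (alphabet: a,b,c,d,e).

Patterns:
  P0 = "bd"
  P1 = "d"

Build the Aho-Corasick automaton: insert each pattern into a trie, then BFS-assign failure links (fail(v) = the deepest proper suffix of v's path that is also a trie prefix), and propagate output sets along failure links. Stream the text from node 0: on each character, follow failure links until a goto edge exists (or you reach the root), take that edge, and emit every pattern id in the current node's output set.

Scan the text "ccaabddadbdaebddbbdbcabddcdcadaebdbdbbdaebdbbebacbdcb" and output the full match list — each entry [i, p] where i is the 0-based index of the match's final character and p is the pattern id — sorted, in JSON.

Build:
Trie nodes:
  0='ε' goto b→1 d→3
  1='b' goto d→2
  2='bd' goto ·  ←P0
  3='d' goto ·  ←P1

BFS fail/out derivation:
  n1('b'): parent n0 fail=0; on 'b' 0 → fail=0;  out ∅∪∅=∅
  n3('d'): parent n0 fail=0; on 'd' 0 → fail=0;  out {1}∪∅={1}
  n2('bd'): parent n1 fail=0; on 'd' 0 → fail=3;  out {0}∪{1}={0,1}

Run:
[0] read 'c'  n0⇒n0
[1] read 'c'  n0⇒n0
[2] read 'a'  n0⇒n0
[3] read 'a'  n0⇒n0
[4] read 'b'  n0⇒n1
[5] read 'd'  n1⇒n2  ** P0@[4:5],P1@[5:5]
[6] read 'd'  n2⇒n3 ·f  ** P1@[6:6]
[7] read 'a'  n3⇒n0 ·f
[8] read 'd'  n0⇒n3  ** P1@[8:8]
[9] read 'b'  n3⇒n1 ·f
[10] read 'd'  n1⇒n2  ** P0@[9:10],P1@[10:10]
[11] read 'a'  n2⇒n0 ·f
[12] read 'e'  n0⇒n0
[13] read 'b'  n0⇒n1
[14] read 'd'  n1⇒n2  ** P0@[13:14],P1@[14:14]
[15] read 'd'  n2⇒n3 ·f  ** P1@[15:15]
[16] read 'b'  n3⇒n1 ·f
[17] read 'b'  n1⇒n1 ·f
[18] read 'd'  n1⇒n2  ** P0@[17:18],P1@[18:18]
[19] read 'b'  n2⇒n1 ·f
[20] read 'c'  n1⇒n0 ·f
[21] read 'a'  n0⇒n0
[22] read 'b'  n0⇒n1
[23] read 'd'  n1⇒n2  ** P0@[22:23],P1@[23:23]
[24] read 'd'  n2⇒n3 ·f  ** P1@[24:24]
[25] read 'c'  n3⇒n0 ·f
[26] read 'd'  n0⇒n3  ** P1@[26:26]
[27] read 'c'  n3⇒n0 ·f
[28] read 'a'  n0⇒n0
[29] read 'd'  n0⇒n3  ** P1@[29:29]
[30] read 'a'  n3⇒n0 ·f
[31] read 'e'  n0⇒n0
[32] read 'b'  n0⇒n1
[33] read 'd'  n1⇒n2  ** P0@[32:33],P1@[33:33]
[34] read 'b'  n2⇒n1 ·f
[35] read 'd'  n1⇒n2  ** P0@[34:35],P1@[35:35]
[36] read 'b'  n2⇒n1 ·f
[37] read 'b'  n1⇒n1 ·f
[38] read 'd'  n1⇒n2  ** P0@[37:38],P1@[38:38]
[39] read 'a'  n2⇒n0 ·f
[40] read 'e'  n0⇒n0
[41] read 'b'  n0⇒n1
[42] read 'd'  n1⇒n2  ** P0@[41:42],P1@[42:42]
[43] read 'b'  n2⇒n1 ·f
[44] read 'b'  n1⇒n1 ·f
[45] read 'e'  n1⇒n0 ·f
[46] read 'b'  n0⇒n1
[47] read 'a'  n1⇒n0 ·f
[48] read 'c'  n0⇒n0
[49] read 'b'  n0⇒n1
[50] read 'd'  n1⇒n2  ** P0@[49:50],P1@[50:50]
[51] read 'c'  n2⇒n0 ·f
[52] read 'b'  n0⇒n1

All matches (sorted): [[5,0],[5,1],[6,1],[8,1],[10,0],[10,1],[14,0],[14,1],[15,1],[18,0],[18,1],[23,0],[23,1],[24,1],[26,1],[29,1],[33,0],[33,1],[35,0],[35,1],[38,0],[38,1],[42,0],[42,1],[50,0],[50,1]]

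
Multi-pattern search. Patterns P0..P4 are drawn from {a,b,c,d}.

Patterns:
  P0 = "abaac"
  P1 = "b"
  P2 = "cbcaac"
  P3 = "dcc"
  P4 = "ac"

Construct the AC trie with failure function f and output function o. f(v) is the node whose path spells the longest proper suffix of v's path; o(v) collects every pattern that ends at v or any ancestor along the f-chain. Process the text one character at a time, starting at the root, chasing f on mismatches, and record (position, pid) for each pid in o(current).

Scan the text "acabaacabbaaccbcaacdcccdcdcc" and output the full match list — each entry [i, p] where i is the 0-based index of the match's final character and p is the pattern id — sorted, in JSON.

Build automaton:
Trie (insert patterns):
  n0 'ε': a→1 b→6 c→7 d→13
  n1 'a': b→2 c→16
  n2 'ab': a→3
  n3 'aba': a→4
  n4 'abaa': c→5
  n5 'abaac': ·  ←P0
  n6 'b': ·  ←P1
  n7 'c': b→8
  n8 'cb': c→9
  n9 'cbc': a→10
  n10 'cbca': a→11
  n11 'cbcaa': c→12
  n12 'cbcaac': ·  ←P2
  n13 'd': c→14
  n14 'dc': c→15
  n15 'dcc': ·  ←P3
  n16 'ac': ·  ←P4

BFS fail/out derivation:
  fail(1) 'a': from fail(0)=0 chase 'a': 0 ⇒ 0;  out=∅∪out(0)=∅
  fail(6) 'b': from fail(0)=0 chase 'b': 0 ⇒ 0;  out={1}∪out(0)={1}
  fail(7) 'c': from fail(0)=0 chase 'c': 0 ⇒ 0;  out=∅∪out(0)=∅
  fail(13) 'd': from fail(0)=0 chase 'd': 0 ⇒ 0;  out=∅∪out(0)=∅
  fail(2) 'ab': from fail(1)=0 chase 'b': 0 ⇒ 6;  out=∅∪out(6)={1}
  fail(8) 'cb': from fail(7)=0 chase 'b': 0 ⇒ 6;  out=∅∪out(6)={1}
  fail(14) 'dc': from fail(13)=0 chase 'c': 0 ⇒ 7;  out=∅∪out(7)=∅
  fail(16) 'ac': from fail(1)=0 chase 'c': 0 ⇒ 7;  out={4}∪out(7)={4}
  fail(3) 'aba': from fail(2)=6 chase 'a': 6→0 ⇒ 1;  out=∅∪out(1)=∅
  fail(9) 'cbc': from fail(8)=6 chase 'c': 6→0 ⇒ 7;  out=∅∪out(7)=∅
  fail(15) 'dcc': from fail(14)=7 chase 'c': 7→0 ⇒ 7;  out={3}∪out(7)={3}
  fail(4) 'abaa': from fail(3)=1 chase 'a': 1→0 ⇒ 1;  out=∅∪out(1)=∅
  fail(10) 'cbca': from fail(9)=7 chase 'a': 7→0 ⇒ 1;  out=∅∪out(1)=∅
  fail(5) 'abaac': from fail(4)=1 chase 'c': 1 ⇒ 16;  out={0}∪out(16)={0,4}
  fail(11) 'cbcaa': from fail(10)=1 chase 'a': 1→0 ⇒ 1;  out=∅∪out(1)=∅
  fail(12) 'cbcaac': from fail(11)=1 chase 'c': 1 ⇒ 16;  out={2}∪out(16)={2,4}

Run:
[0] read 'a'  n0⇒n1
[1] read 'c'  n1⇒n16  → match P4@[0:1]
[2] read 'a'  n16⇒n1 ·f
[3] read 'b'  n1⇒n2  → match P1@[3:3]
[4] read 'a'  n2⇒n3
[5] read 'a'  n3⇒n4
[6] read 'c'  n4⇒n5  → match P0@[2:6],P4@[5:6]
[7] read 'a'  n5⇒n1 ·f
[8] read 'b'  n1⇒n2  → match P1@[8:8]
[9] read 'b'  n2⇒n6 ·f  → match P1@[9:9]
[10] read 'a'  n6⇒n1 ·f
[11] read 'a'  n1⇒n1 ·f
[12] read 'c'  n1⇒n16  → match P4@[11:12]
[13] read 'c'  n16⇒n7 ·f
[14] read 'b'  n7⇒n8  → match P1@[14:14]
[15] read 'c'  n8⇒n9
[16] read 'a'  n9⇒n10
[17] read 'a'  n10⇒n11
[18] read 'c'  n11⇒n12  → match P2@[13:18],P4@[17:18]
[19] read 'd'  n12⇒n13 ·f
[20] read 'c'  n13⇒n14
[21] read 'c'  n14⇒n15  → match P3@[19:21]
[22] read 'c'  n15⇒n7 ·f
[23] read 'd'  n7⇒n13 ·f
[24] read 'c'  n13⇒n14
[25] read 'd'  n14⇒n13 ·f
[26] read 'c'  n13⇒n14
[27] read 'c'  n14⇒n15  → match P3@[25:27]

Result: [[1,4],[3,1],[6,0],[6,4],[8,1],[9,1],[12,4],[14,1],[18,2],[18,4],[21,3],[27,3]]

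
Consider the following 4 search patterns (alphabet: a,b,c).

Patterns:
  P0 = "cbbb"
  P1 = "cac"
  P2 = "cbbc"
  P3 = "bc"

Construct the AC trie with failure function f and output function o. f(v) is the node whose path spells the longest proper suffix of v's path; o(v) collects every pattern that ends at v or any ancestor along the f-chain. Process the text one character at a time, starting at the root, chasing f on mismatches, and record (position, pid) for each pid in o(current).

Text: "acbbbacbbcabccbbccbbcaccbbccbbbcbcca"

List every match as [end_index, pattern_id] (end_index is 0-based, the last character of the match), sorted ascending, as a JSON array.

Build:
Trie nodes:
  n0 'ε': b→8 c→1
  n1 'c': a→5 b→2
  n2 'cb': b→3
  n3 'cbb': b→4 c→7
  n4 'cbbb': ·  ←P0
  n5 'ca': c→6
  n6 'cac': ·  ←P1
  n7 'cbbc': ·  ←P2
  n8 'b': c→9
  n9 'bc': ·  ←P3

BFS fail/out derivation:
  n1('c'): parent n0 fail=0; on 'c' 0 → fail=0;  out ∅∪∅=∅
  n8('b'): parent n0 fail=0; on 'b' 0 → fail=0;  out ∅∪∅=∅
  n2('cb'): parent n1 fail=0; on 'b' 0 → fail=8;  out ∅∪∅=∅
  n5('ca'): parent n1 fail=0; on 'a' 0 → fail=0;  out ∅∪∅=∅
  n9('bc'): parent n8 fail=0; on 'c' 0 → fail=1;  out {3}∪∅={3}
  n3('cbb'): parent n2 fail=8; on 'b' 8→0 → fail=8;  out ∅∪∅=∅
  n6('cac'): parent n5 fail=0; on 'c' 0 → fail=1;  out {1}∪∅={1}
  n4('cbbb'): parent n3 fail=8; on 'b' 8→0 → fail=8;  out {0}∪∅={0}
  n7('cbbc'): parent n3 fail=8; on 'c' 8 → fail=9;  out {2}∪{3}={2,3}

Run:
pos 0 'a': at 0
pos 1 'c': at 1
pos 2 'b': at 2
pos 3 'b': at 3
pos 4 'b': at 4  → match P0@[1:4]
pos 5 'a': at 0 ·f
pos 6 'c': at 1
pos 7 'b': at 2
pos 8 'b': at 3
pos 9 'c': at 7  → match P2@[6:9],P3@[8:9]
pos 10 'a': at 5 ·f
pos 11 'b': at 8 ·f
pos 12 'c': at 9  → match P3@[11:12]
pos 13 'c': at 1 ·f
pos 14 'b': at 2
pos 15 'b': at 3
pos 16 'c': at 7  → match P2@[13:16],P3@[15:16]
pos 17 'c': at 1 ·f
pos 18 'b': at 2
pos 19 'b': at 3
pos 20 'c': at 7  → match P2@[17:20],P3@[19:20]
pos 21 'a': at 5 ·f
pos 22 'c': at 6  → match P1@[20:22]
pos 23 'c': at 1 ·f
pos 24 'b': at 2
pos 25 'b': at 3
pos 26 'c': at 7  → match P2@[23:26],P3@[25:26]
pos 27 'c': at 1 ·f
pos 28 'b': at 2
pos 29 'b': at 3
pos 30 'b': at 4  → match P0@[27:30]
pos 31 'c': at 9 ·f  → match P3@[30:31]
pos 32 'b': at 2 ·f
pos 33 'c': at 9 ·f  → match P3@[32:33]
pos 34 'c': at 1 ·f
pos 35 'a': at 5

Result: [[4,0],[9,2],[9,3],[12,3],[16,2],[16,3],[20,2],[20,3],[22,1],[26,2],[26,3],[30,0],[31,3],[33,3]]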